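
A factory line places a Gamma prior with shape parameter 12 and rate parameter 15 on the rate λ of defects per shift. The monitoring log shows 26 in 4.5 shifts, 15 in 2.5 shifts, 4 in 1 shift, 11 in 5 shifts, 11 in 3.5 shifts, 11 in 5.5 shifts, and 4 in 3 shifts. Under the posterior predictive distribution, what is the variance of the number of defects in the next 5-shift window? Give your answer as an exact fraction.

Total count: 26 + 15 + 4 + 11 + 11 + 11 + 4 = 82.
Total exposure: 4.5 + 2.5 + 1 + 5 + 3.5 + 5.5 + 3 = 25 shifts.
Conjugate update: add total count to the shape and total exposure to the rate, giving Gamma(94, 40).
The posterior predictive for a window of length T is Negative Binomial with variance T·α'·(β'+T)/β'² = 5·94·45/1600 = 423/32.

423/32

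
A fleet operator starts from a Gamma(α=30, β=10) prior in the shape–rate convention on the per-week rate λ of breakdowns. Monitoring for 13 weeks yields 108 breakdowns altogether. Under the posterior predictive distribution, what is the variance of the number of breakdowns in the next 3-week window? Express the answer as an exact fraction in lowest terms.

Total count 108 over total exposure 13 weeks.
Conjugate update: add total count to the shape and total exposure to the rate, giving Gamma(138, 23).
The posterior predictive for a window of length T is Negative Binomial with variance T·α'·(β'+T)/β'² = 3·138·26/529 = 468/23.

468/23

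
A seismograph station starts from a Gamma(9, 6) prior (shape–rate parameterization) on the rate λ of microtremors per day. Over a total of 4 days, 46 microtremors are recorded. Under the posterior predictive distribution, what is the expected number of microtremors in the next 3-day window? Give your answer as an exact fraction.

Total count 46 over total exposure 4 days.
Conjugate update: add total count to the shape and total exposure to the rate, giving Gamma(55, 10).
Predictive mean over a 3-day window = T·E[λ|data] = 3·55/10 = 33/2.

33/2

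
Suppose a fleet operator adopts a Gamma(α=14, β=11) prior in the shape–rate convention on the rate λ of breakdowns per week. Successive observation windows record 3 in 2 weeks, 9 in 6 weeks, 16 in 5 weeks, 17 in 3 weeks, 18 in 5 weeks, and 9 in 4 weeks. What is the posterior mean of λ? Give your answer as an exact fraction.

43/18

Total count: 3 + 9 + 16 + 17 + 18 + 9 = 72.
Total exposure: 2 + 6 + 5 + 3 + 5 + 4 = 25 weeks.
By Gamma–Poisson conjugacy, the posterior is Gamma(α + Σx, β + Σt) = Gamma(14 + 72, 11 + 25) = Gamma(86, 36).
Posterior mean = α'/β' = 86/36 = 43/18.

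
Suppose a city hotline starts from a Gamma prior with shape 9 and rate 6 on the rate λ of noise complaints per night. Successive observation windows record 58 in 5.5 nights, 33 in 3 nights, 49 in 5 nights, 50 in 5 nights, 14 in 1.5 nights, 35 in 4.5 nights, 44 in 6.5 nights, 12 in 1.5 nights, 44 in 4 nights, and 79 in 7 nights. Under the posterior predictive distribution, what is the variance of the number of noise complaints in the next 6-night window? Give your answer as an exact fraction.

63196/1089

Total count: 58 + 33 + 49 + 50 + 14 + 35 + 44 + 12 + 44 + 79 = 418.
Total exposure: 5.5 + 3 + 5 + 5 + 1.5 + 4.5 + 6.5 + 1.5 + 4 + 7 = 43.5 nights.
By Gamma–Poisson conjugacy, the posterior is Gamma(α + Σx, β + Σt) = Gamma(9 + 418, 6 + 43.5) = Gamma(427, 99/2).
The posterior predictive for a window of length T is Negative Binomial with variance T·α'·(β'+T)/β'² = 6·427·(111/2)/(9801/4) = 63196/1089.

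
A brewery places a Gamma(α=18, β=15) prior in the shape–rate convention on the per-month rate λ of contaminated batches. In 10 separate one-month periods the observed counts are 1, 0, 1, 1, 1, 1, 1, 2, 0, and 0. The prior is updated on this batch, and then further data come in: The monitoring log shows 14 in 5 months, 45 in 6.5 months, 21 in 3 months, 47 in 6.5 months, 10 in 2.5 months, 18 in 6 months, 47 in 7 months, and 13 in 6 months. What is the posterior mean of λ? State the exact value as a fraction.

Total count: 1 + 0 + 1 + 1 + 1 + 1 + 1 + 2 + 0 + 0 = 8.
Total exposure: 10 months.
After the first batch: Gamma(18 + 8, 15 + 10) = Gamma(26, 25).
Total count: 14 + 45 + 21 + 47 + 10 + 18 + 47 + 13 = 215.
Total exposure: 5 + 6.5 + 3 + 6.5 + 2.5 + 6 + 7 + 6 = 42.5 months.
After the second batch: Gamma(26 + 215, 25 + 42.5) = Gamma(241, 135/2).
Posterior mean = α'/β' = 241/(135/2) = 482/135.

482/135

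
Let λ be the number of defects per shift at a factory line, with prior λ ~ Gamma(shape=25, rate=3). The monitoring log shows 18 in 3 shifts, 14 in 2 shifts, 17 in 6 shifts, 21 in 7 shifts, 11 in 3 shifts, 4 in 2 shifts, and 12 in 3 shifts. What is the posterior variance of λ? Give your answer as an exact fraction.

Total count: 18 + 14 + 17 + 21 + 11 + 4 + 12 = 97.
Total exposure: 3 + 2 + 6 + 7 + 3 + 2 + 3 = 26 shifts.
By Gamma–Poisson conjugacy, the posterior is Gamma(α + Σx, β + Σt) = Gamma(25 + 97, 3 + 26) = Gamma(122, 29).
Posterior variance = α'/β'² = 122/841.

122/841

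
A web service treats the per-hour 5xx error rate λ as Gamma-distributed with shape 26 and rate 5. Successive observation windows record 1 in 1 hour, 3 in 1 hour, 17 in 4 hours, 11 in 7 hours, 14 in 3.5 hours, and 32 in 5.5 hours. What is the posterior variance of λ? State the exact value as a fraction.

104/729

Total count: 1 + 3 + 17 + 11 + 14 + 32 = 78.
Total exposure: 1 + 1 + 4 + 7 + 3.5 + 5.5 = 22 hours.
By Gamma–Poisson conjugacy, the posterior is Gamma(α + Σx, β + Σt) = Gamma(26 + 78, 5 + 22) = Gamma(104, 27).
Posterior variance = α'/β'² = 104/729.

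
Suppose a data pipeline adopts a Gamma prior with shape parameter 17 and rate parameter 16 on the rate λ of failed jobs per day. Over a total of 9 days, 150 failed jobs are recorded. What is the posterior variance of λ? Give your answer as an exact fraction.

167/625

Total count 150 over total exposure 9 days.
Posterior: α' = 17 + 150 = 167, β' = 16 + 9 = 25.
Posterior variance = α'/β'² = 167/625.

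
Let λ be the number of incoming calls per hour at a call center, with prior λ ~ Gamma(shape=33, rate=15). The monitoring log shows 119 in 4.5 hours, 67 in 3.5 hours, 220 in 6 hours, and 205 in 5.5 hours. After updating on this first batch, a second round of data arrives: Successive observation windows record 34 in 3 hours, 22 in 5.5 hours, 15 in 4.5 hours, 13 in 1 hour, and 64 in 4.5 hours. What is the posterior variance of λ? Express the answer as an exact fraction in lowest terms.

792/2809

Total count: 119 + 67 + 220 + 205 = 611.
Total exposure: 4.5 + 3.5 + 6 + 5.5 = 19.5 hours.
After the first batch: Gamma(33 + 611, 15 + 19.5) = Gamma(644, 69/2).
Total count: 34 + 22 + 15 + 13 + 64 = 148.
Total exposure: 3 + 5.5 + 4.5 + 1 + 4.5 = 18.5 hours.
After the second batch: Gamma(644 + 148, 69/2 + 18.5) = Gamma(792, 53).
Posterior variance = α'/β'² = 792/2809.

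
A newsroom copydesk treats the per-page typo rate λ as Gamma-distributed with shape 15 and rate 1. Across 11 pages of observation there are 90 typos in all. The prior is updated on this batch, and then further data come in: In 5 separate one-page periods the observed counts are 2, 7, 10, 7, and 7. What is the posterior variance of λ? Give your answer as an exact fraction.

Total count 90 over total exposure 11 pages.
After the first batch: Gamma(15 + 90, 1 + 11) = Gamma(105, 12).
Total count: 2 + 7 + 10 + 7 + 7 = 33.
Total exposure: 5 pages.
After the second batch: Gamma(105 + 33, 12 + 5) = Gamma(138, 17).
Posterior variance = α'/β'² = 138/289.

138/289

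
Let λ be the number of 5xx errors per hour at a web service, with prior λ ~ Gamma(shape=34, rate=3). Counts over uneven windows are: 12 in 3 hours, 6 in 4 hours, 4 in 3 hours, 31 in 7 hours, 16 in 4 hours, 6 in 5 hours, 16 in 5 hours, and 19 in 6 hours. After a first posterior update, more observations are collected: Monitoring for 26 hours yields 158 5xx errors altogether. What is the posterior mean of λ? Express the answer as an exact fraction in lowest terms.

Total count: 12 + 6 + 4 + 31 + 16 + 6 + 16 + 19 = 110.
Total exposure: 3 + 4 + 3 + 7 + 4 + 5 + 5 + 6 = 37 hours.
After the first batch: Gamma(34 + 110, 3 + 37) = Gamma(144, 40).
Total count 158 over total exposure 26 hours.
After the second batch: Gamma(144 + 158, 40 + 26) = Gamma(302, 66).
Posterior mean = α'/β' = 302/66 = 151/33.

151/33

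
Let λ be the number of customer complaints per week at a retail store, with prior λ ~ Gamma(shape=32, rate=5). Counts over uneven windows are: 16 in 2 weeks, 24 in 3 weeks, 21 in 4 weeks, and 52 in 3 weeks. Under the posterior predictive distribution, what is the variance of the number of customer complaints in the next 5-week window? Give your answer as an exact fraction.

15950/289

Total count: 16 + 24 + 21 + 52 = 113.
Total exposure: 2 + 3 + 4 + 3 = 12 weeks.
Posterior: α' = 32 + 113 = 145, β' = 5 + 12 = 17.
The posterior predictive for a window of length T is Negative Binomial with variance T·α'·(β'+T)/β'² = 5·145·22/289 = 15950/289.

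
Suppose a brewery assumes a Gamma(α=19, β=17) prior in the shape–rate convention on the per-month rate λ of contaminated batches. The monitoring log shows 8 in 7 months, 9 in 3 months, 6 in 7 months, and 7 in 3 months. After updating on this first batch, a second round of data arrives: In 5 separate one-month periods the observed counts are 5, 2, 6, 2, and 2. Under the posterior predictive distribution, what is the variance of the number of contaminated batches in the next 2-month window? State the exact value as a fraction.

Total count: 8 + 9 + 6 + 7 = 30.
Total exposure: 7 + 3 + 7 + 3 = 20 months.
After the first batch: Gamma(19 + 30, 17 + 20) = Gamma(49, 37).
Total count: 5 + 2 + 6 + 2 + 2 = 17.
Total exposure: 5 months.
After the second batch: Gamma(49 + 17, 37 + 5) = Gamma(66, 42).
The posterior predictive for a window of length T is Negative Binomial with variance T·α'·(β'+T)/β'² = 2·66·44/1764 = 484/147.

484/147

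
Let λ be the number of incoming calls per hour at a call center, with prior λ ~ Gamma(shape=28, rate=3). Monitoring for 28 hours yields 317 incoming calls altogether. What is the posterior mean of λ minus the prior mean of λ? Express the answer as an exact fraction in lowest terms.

Total count 317 over total exposure 28 hours.
The Gamma prior is conjugate for the Poisson rate, so λ | data ~ Gamma(28+317, 3+28) = Gamma(345, 31).
Posterior mean = 345/31 = 345/31; prior mean = 28/3 = 28/3. Difference = 345/31 − 28/3 = 167/93.

167/93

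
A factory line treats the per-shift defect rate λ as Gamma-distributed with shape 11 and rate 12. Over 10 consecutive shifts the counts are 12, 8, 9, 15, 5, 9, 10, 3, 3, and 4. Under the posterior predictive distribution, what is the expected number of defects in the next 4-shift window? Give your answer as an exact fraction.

178/11

Total count: 12 + 8 + 9 + 15 + 5 + 9 + 10 + 3 + 3 + 4 = 78.
Total exposure: 10 shifts.
Conjugate update: add total count to the shape and total exposure to the rate, giving Gamma(89, 22).
Predictive mean over a 4-shift window = T·E[λ|data] = 4·89/22 = 178/11.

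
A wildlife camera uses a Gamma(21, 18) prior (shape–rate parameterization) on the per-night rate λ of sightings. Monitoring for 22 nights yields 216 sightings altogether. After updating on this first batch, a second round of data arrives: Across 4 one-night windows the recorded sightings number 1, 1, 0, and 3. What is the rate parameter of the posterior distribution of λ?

Total count 216 over total exposure 22 nights.
After the first batch: Gamma(21 + 216, 18 + 22) = Gamma(237, 40).
Total count: 1 + 1 + 0 + 3 = 5.
Total exposure: 4 nights.
After the second batch: Gamma(237 + 5, 40 + 4) = Gamma(242, 44).

44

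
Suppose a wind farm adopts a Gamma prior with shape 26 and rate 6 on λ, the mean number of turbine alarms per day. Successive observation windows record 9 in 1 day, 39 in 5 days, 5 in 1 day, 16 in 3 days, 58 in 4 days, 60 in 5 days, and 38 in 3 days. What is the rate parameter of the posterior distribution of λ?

Total count: 9 + 39 + 5 + 16 + 58 + 60 + 38 = 225.
Total exposure: 1 + 5 + 1 + 3 + 4 + 5 + 3 = 22 days.
Gamma(α, β) with Poisson data over total exposure Σt gives posterior Gamma(α+Σx, β+Σt) = Gamma(251, 28).

28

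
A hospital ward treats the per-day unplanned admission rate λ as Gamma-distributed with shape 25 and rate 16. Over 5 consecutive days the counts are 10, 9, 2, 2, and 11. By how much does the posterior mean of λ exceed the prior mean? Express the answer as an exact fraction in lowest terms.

Total count: 10 + 9 + 2 + 2 + 11 = 34.
Total exposure: 5 days.
Posterior: α' = 25 + 34 = 59, β' = 16 + 5 = 21.
Posterior mean = 59/21 = 59/21; prior mean = 25/16 = 25/16. Difference = 59/21 − 25/16 = 419/336.

419/336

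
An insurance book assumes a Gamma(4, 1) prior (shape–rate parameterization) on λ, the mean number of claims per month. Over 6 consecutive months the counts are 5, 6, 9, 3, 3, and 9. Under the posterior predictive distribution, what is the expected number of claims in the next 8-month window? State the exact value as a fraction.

Total count: 5 + 6 + 9 + 3 + 3 + 9 = 35.
Total exposure: 6 months.
Gamma(α, β) with Poisson data over total exposure Σt gives posterior Gamma(α+Σx, β+Σt) = Gamma(39, 7).
Predictive mean over an 8-month window = T·E[λ|data] = 8·39/7 = 312/7.

312/7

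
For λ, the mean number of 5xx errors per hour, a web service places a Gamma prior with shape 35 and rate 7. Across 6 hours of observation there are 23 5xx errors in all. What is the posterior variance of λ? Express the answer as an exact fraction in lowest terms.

Total count 23 over total exposure 6 hours.
Conjugate update: add total count to the shape and total exposure to the rate, giving Gamma(58, 13).
Posterior variance = α'/β'² = 58/169.

58/169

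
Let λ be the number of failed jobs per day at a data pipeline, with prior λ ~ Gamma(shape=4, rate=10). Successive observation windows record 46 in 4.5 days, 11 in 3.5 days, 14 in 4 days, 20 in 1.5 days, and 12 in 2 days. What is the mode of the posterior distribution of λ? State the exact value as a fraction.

212/51

Total count: 46 + 11 + 14 + 20 + 12 = 103.
Total exposure: 4.5 + 3.5 + 4 + 1.5 + 2 = 15.5 days.
Posterior: α' = 4 + 103 = 107, β' = 10 + 15.5 = 51/2.
Posterior mode = (α'−1)/β' = 106/(51/2) = 212/51.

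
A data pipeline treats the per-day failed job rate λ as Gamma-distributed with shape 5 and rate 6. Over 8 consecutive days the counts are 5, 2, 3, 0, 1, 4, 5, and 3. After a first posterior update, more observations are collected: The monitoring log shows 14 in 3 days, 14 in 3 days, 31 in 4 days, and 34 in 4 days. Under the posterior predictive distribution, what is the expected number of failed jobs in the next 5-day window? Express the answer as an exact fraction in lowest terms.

605/28

Total count: 5 + 2 + 3 + 0 + 1 + 4 + 5 + 3 = 23.
Total exposure: 8 days.
After the first batch: Gamma(5 + 23, 6 + 8) = Gamma(28, 14).
Total count: 14 + 14 + 31 + 34 = 93.
Total exposure: 3 + 3 + 4 + 4 = 14 days.
After the second batch: Gamma(28 + 93, 14 + 14) = Gamma(121, 28).
Predictive mean over a 5-day window = T·E[λ|data] = 5·121/28 = 605/28.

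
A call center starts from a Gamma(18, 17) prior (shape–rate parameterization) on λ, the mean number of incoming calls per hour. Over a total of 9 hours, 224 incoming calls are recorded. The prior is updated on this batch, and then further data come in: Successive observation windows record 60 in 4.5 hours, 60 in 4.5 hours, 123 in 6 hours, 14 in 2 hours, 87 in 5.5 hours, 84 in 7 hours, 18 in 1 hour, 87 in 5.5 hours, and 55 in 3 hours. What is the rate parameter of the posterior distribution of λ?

Total count 224 over total exposure 9 hours.
After the first batch: Gamma(18 + 224, 17 + 9) = Gamma(242, 26).
Total count: 60 + 60 + 123 + 14 + 87 + 84 + 18 + 87 + 55 = 588.
Total exposure: 4.5 + 4.5 + 6 + 2 + 5.5 + 7 + 1 + 5.5 + 3 = 39 hours.
After the second batch: Gamma(242 + 588, 26 + 39) = Gamma(830, 65).

65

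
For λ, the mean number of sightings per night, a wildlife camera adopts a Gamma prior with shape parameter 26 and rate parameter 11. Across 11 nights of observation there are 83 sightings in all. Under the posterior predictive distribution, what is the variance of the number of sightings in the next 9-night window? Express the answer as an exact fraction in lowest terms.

Total count 83 over total exposure 11 nights.
By Gamma–Poisson conjugacy, the posterior is Gamma(α + Σx, β + Σt) = Gamma(26 + 83, 11 + 11) = Gamma(109, 22).
The posterior predictive for a window of length T is Negative Binomial with variance T·α'·(β'+T)/β'² = 9·109·31/484 = 30411/484.

30411/484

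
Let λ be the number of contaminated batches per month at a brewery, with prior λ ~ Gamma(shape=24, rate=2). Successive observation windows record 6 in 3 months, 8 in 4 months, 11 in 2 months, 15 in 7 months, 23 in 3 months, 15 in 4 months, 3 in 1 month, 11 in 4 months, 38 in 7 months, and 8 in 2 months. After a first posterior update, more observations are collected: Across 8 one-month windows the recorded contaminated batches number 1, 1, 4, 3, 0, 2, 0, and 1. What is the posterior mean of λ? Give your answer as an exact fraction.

174/47

Total count: 6 + 8 + 11 + 15 + 23 + 15 + 3 + 11 + 38 + 8 = 138.
Total exposure: 3 + 4 + 2 + 7 + 3 + 4 + 1 + 4 + 7 + 2 = 37 months.
After the first batch: Gamma(24 + 138, 2 + 37) = Gamma(162, 39).
Total count: 1 + 1 + 4 + 3 + 0 + 2 + 0 + 1 = 12.
Total exposure: 8 months.
After the second batch: Gamma(162 + 12, 39 + 8) = Gamma(174, 47).
Posterior mean = α'/β' = 174/47.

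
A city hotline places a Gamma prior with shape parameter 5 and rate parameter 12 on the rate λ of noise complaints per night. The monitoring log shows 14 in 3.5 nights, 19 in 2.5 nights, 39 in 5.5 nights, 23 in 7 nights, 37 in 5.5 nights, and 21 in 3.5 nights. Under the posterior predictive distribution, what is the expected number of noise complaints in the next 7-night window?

Total count: 14 + 19 + 39 + 23 + 37 + 21 = 153.
Total exposure: 3.5 + 2.5 + 5.5 + 7 + 5.5 + 3.5 = 27.5 nights.
Conjugate update: add total count to the shape and total exposure to the rate, giving Gamma(158, 79/2).
Predictive mean over a 7-night window = T·E[λ|data] = 7·158/(79/2) = 28.

28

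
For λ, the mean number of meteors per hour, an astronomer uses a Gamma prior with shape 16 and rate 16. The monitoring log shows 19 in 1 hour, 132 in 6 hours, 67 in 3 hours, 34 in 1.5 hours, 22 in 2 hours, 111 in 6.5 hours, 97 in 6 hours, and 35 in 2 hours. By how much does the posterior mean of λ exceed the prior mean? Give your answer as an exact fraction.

489/44

Total count: 19 + 132 + 67 + 34 + 22 + 111 + 97 + 35 = 517.
Total exposure: 1 + 6 + 3 + 1.5 + 2 + 6.5 + 6 + 2 = 28 hours.
Gamma(α, β) with Poisson data over total exposure Σt gives posterior Gamma(α+Σx, β+Σt) = Gamma(533, 44).
Posterior mean = 533/44 = 533/44; prior mean = 16/16 = 1. Difference = 533/44 − 1 = 489/44.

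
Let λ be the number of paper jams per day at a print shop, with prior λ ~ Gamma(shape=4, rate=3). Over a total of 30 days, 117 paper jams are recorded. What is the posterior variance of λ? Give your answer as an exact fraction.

Total count 117 over total exposure 30 days.
Gamma(α, β) with Poisson data over total exposure Σt gives posterior Gamma(α+Σx, β+Σt) = Gamma(121, 33).
Posterior variance = α'/β'² = 121/1089 = 1/9.

1/9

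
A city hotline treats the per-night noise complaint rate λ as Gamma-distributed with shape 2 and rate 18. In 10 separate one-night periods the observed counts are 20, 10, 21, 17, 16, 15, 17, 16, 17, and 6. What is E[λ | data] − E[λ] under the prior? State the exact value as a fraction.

1385/252

Total count: 20 + 10 + 21 + 17 + 16 + 15 + 17 + 16 + 17 + 6 = 155.
Total exposure: 10 nights.
By Gamma–Poisson conjugacy, the posterior is Gamma(α + Σx, β + Σt) = Gamma(2 + 155, 18 + 10) = Gamma(157, 28).
Posterior mean = 157/28 = 157/28; prior mean = 2/18 = 1/9. Difference = 157/28 − 1/9 = 1385/252.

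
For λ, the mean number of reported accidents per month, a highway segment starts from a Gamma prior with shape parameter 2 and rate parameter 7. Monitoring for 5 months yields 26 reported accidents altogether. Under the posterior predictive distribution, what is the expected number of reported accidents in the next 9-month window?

21

Total count 26 over total exposure 5 months.
The Gamma prior is conjugate for the Poisson rate, so λ | data ~ Gamma(2+26, 7+5) = Gamma(28, 12).
Predictive mean over a 9-month window = T·E[λ|data] = 9·28/12 = 21.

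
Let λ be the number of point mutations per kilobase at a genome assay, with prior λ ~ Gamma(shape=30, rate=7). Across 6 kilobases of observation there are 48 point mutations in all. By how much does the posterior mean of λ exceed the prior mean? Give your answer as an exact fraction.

12/7

Total count 48 over total exposure 6 kilobases.
By Gamma–Poisson conjugacy, the posterior is Gamma(α + Σx, β + Σt) = Gamma(30 + 48, 7 + 6) = Gamma(78, 13).
Posterior mean = 78/13 = 6; prior mean = 30/7 = 30/7. Difference = 6 − 30/7 = 12/7.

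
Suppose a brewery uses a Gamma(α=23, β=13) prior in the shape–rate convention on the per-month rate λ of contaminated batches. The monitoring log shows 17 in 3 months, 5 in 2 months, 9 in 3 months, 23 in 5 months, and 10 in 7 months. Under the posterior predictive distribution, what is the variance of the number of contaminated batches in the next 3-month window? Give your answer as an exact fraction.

1044/121

Total count: 17 + 5 + 9 + 23 + 10 = 64.
Total exposure: 3 + 2 + 3 + 5 + 7 = 20 months.
The Gamma prior is conjugate for the Poisson rate, so λ | data ~ Gamma(23+64, 13+20) = Gamma(87, 33).
The posterior predictive for a window of length T is Negative Binomial with variance T·α'·(β'+T)/β'² = 3·87·36/1089 = 1044/121.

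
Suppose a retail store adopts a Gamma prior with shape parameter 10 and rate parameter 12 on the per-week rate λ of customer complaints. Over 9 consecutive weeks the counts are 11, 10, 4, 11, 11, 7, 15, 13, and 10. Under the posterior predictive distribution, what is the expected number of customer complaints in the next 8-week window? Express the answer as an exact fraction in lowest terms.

272/7

Total count: 11 + 10 + 4 + 11 + 11 + 7 + 15 + 13 + 10 = 92.
Total exposure: 9 weeks.
The Gamma prior is conjugate for the Poisson rate, so λ | data ~ Gamma(10+92, 12+9) = Gamma(102, 21).
Predictive mean over an 8-week window = T·E[λ|data] = 8·102/21 = 272/7.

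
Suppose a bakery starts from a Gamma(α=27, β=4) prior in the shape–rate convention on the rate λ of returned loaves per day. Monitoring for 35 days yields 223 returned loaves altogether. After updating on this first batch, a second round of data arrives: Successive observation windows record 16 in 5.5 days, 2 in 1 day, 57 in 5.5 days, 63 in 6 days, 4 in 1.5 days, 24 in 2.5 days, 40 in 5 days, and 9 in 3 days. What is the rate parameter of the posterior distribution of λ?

69

Total count 223 over total exposure 35 days.
After the first batch: Gamma(27 + 223, 4 + 35) = Gamma(250, 39).
Total count: 16 + 2 + 57 + 63 + 4 + 24 + 40 + 9 = 215.
Total exposure: 5.5 + 1 + 5.5 + 6 + 1.5 + 2.5 + 5 + 3 = 30 days.
After the second batch: Gamma(250 + 215, 39 + 30) = Gamma(465, 69).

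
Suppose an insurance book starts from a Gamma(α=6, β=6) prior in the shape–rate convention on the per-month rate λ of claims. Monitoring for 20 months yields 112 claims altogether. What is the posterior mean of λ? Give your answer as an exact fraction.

Total count 112 over total exposure 20 months.
The Gamma prior is conjugate for the Poisson rate, so λ | data ~ Gamma(6+112, 6+20) = Gamma(118, 26).
Posterior mean = α'/β' = 118/26 = 59/13.

59/13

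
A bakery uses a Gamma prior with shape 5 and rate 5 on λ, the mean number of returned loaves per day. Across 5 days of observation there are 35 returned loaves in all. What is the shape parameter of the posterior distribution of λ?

Total count 35 over total exposure 5 days.
Gamma(α, β) with Poisson data over total exposure Σt gives posterior Gamma(α+Σx, β+Σt) = Gamma(40, 10).

40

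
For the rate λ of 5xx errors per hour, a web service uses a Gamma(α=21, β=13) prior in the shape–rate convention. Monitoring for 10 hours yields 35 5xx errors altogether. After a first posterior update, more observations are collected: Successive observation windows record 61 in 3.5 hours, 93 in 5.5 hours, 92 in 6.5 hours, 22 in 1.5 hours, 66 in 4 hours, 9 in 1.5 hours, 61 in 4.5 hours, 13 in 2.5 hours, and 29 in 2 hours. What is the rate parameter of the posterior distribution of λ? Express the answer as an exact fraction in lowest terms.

Total count 35 over total exposure 10 hours.
After the first batch: Gamma(21 + 35, 13 + 10) = Gamma(56, 23).
Total count: 61 + 93 + 92 + 22 + 66 + 9 + 61 + 13 + 29 = 446.
Total exposure: 3.5 + 5.5 + 6.5 + 1.5 + 4 + 1.5 + 4.5 + 2.5 + 2 = 31.5 hours.
After the second batch: Gamma(56 + 446, 23 + 31.5) = Gamma(502, 109/2).

109/2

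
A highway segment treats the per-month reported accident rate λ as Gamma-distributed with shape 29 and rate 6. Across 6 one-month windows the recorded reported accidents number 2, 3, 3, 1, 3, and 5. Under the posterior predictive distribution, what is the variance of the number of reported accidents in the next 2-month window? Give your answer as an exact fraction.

161/18

Total count: 2 + 3 + 3 + 1 + 3 + 5 = 17.
Total exposure: 6 months.
The Gamma prior is conjugate for the Poisson rate, so λ | data ~ Gamma(29+17, 6+6) = Gamma(46, 12).
The posterior predictive for a window of length T is Negative Binomial with variance T·α'·(β'+T)/β'² = 2·46·14/144 = 161/18.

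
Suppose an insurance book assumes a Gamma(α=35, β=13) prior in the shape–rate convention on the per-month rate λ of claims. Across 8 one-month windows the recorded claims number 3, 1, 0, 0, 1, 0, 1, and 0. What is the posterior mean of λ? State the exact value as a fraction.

41/21

Total count: 3 + 1 + 0 + 0 + 1 + 0 + 1 + 0 = 6.
Total exposure: 8 months.
Gamma(α, β) with Poisson data over total exposure Σt gives posterior Gamma(α+Σx, β+Σt) = Gamma(41, 21).
Posterior mean = α'/β' = 41/21.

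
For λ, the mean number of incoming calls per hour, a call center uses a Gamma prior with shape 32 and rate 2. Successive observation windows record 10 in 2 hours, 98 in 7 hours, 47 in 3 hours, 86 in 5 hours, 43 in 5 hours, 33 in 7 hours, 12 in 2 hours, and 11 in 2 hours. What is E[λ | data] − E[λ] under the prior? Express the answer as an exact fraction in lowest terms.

Total count: 10 + 98 + 47 + 86 + 43 + 33 + 12 + 11 = 340.
Total exposure: 2 + 7 + 3 + 5 + 5 + 7 + 2 + 2 = 33 hours.
Posterior: α' = 32 + 340 = 372, β' = 2 + 33 = 35.
Posterior mean = 372/35 = 372/35; prior mean = 32/2 = 16. Difference = 372/35 − 16 = -188/35.

-188/35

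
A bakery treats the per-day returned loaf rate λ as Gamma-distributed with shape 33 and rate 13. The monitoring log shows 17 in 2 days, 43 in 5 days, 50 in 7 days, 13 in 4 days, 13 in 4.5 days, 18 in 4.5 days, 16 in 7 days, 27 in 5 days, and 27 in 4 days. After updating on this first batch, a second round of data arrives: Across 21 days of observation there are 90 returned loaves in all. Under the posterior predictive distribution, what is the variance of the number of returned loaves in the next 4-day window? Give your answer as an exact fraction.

Total count: 17 + 43 + 50 + 13 + 13 + 18 + 16 + 27 + 27 = 224.
Total exposure: 2 + 5 + 7 + 4 + 4.5 + 4.5 + 7 + 5 + 4 = 43 days.
After the first batch: Gamma(33 + 224, 13 + 43) = Gamma(257, 56).
Total count 90 over total exposure 21 days.
After the second batch: Gamma(257 + 90, 56 + 21) = Gamma(347, 77).
The posterior predictive for a window of length T is Negative Binomial with variance T·α'·(β'+T)/β'² = 4·347·81/5929 = 112428/5929.

112428/5929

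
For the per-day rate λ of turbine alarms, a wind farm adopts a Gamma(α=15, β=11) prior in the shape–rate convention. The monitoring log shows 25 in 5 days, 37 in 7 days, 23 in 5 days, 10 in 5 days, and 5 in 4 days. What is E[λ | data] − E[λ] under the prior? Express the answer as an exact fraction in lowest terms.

710/407

Total count: 25 + 37 + 23 + 10 + 5 = 100.
Total exposure: 5 + 7 + 5 + 5 + 4 = 26 days.
Conjugate update: add total count to the shape and total exposure to the rate, giving Gamma(115, 37).
Posterior mean = 115/37 = 115/37; prior mean = 15/11 = 15/11. Difference = 115/37 − 15/11 = 710/407.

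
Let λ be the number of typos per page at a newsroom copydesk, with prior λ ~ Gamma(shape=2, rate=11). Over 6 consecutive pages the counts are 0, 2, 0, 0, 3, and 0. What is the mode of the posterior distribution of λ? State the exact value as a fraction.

6/17

Total count: 0 + 2 + 0 + 0 + 3 + 0 = 5.
Total exposure: 6 pages.
Posterior: α' = 2 + 5 = 7, β' = 11 + 6 = 17.
Posterior mode = (α'−1)/β' = 6/17.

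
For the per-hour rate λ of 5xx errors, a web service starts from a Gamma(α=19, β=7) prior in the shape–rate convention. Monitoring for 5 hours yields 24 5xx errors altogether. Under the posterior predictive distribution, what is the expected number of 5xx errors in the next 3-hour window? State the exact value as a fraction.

Total count 24 over total exposure 5 hours.
By Gamma–Poisson conjugacy, the posterior is Gamma(α + Σx, β + Σt) = Gamma(19 + 24, 7 + 5) = Gamma(43, 12).
Predictive mean over a 3-hour window = T·E[λ|data] = 3·43/12 = 43/4.

43/4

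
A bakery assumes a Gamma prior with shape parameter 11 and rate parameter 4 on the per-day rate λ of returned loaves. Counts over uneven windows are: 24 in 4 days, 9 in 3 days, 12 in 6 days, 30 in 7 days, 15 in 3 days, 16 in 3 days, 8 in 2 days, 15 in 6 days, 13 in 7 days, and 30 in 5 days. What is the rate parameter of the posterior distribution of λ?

Total count: 24 + 9 + 12 + 30 + 15 + 16 + 8 + 15 + 13 + 30 = 172.
Total exposure: 4 + 3 + 6 + 7 + 3 + 3 + 2 + 6 + 7 + 5 = 46 days.
Posterior: α' = 11 + 172 = 183, β' = 4 + 46 = 50.

50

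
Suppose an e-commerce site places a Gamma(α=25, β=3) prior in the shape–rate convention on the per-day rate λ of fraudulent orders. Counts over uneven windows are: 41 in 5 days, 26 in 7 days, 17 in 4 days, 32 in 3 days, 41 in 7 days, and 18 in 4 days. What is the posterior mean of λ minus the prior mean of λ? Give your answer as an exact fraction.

-25/11

Total count: 41 + 26 + 17 + 32 + 41 + 18 = 175.
Total exposure: 5 + 7 + 4 + 3 + 7 + 4 = 30 days.
By Gamma–Poisson conjugacy, the posterior is Gamma(α + Σx, β + Σt) = Gamma(25 + 175, 3 + 30) = Gamma(200, 33).
Posterior mean = 200/33 = 200/33; prior mean = 25/3 = 25/3. Difference = 200/33 − 25/3 = -25/11.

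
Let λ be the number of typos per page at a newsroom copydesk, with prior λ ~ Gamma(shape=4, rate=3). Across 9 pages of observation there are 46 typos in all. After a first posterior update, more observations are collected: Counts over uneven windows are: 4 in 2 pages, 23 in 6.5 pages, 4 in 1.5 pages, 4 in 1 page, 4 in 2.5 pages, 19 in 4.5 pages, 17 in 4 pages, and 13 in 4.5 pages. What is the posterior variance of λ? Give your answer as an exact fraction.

Total count 46 over total exposure 9 pages.
After the first batch: Gamma(4 + 46, 3 + 9) = Gamma(50, 12).
Total count: 4 + 23 + 4 + 4 + 4 + 19 + 17 + 13 = 88.
Total exposure: 2 + 6.5 + 1.5 + 1 + 2.5 + 4.5 + 4 + 4.5 = 26.5 pages.
After the second batch: Gamma(50 + 88, 12 + 26.5) = Gamma(138, 77/2).
Posterior variance = α'/β'² = 138/(5929/4) = 552/5929.

552/5929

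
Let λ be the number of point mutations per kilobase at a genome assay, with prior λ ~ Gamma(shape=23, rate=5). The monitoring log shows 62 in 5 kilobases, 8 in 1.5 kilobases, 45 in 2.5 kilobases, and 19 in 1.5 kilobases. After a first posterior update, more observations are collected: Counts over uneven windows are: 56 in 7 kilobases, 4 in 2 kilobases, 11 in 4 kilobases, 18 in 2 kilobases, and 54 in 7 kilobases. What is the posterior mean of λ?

Total count: 62 + 8 + 45 + 19 = 134.
Total exposure: 5 + 1.5 + 2.5 + 1.5 = 10.5 kilobases.
After the first batch: Gamma(23 + 134, 5 + 10.5) = Gamma(157, 31/2).
Total count: 56 + 4 + 11 + 18 + 54 = 143.
Total exposure: 7 + 2 + 4 + 2 + 7 = 22 kilobases.
After the second batch: Gamma(157 + 143, 31/2 + 22) = Gamma(300, 75/2).
Posterior mean = α'/β' = 300/(75/2) = 8.

8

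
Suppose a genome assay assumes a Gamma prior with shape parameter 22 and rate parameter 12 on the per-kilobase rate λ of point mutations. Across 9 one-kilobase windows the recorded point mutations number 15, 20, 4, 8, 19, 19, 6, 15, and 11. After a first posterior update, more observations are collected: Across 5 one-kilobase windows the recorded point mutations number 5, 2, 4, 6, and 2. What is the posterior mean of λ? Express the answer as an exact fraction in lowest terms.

Total count: 15 + 20 + 4 + 8 + 19 + 19 + 6 + 15 + 11 = 117.
Total exposure: 9 kilobases.
After the first batch: Gamma(22 + 117, 12 + 9) = Gamma(139, 21).
Total count: 5 + 2 + 4 + 6 + 2 = 19.
Total exposure: 5 kilobases.
After the second batch: Gamma(139 + 19, 21 + 5) = Gamma(158, 26).
Posterior mean = α'/β' = 158/26 = 79/13.

79/13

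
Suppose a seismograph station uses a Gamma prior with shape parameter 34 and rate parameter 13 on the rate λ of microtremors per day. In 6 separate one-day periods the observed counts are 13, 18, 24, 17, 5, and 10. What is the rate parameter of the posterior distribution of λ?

19

Total count: 13 + 18 + 24 + 17 + 5 + 10 = 87.
Total exposure: 6 days.
By Gamma–Poisson conjugacy, the posterior is Gamma(α + Σx, β + Σt) = Gamma(34 + 87, 13 + 6) = Gamma(121, 19).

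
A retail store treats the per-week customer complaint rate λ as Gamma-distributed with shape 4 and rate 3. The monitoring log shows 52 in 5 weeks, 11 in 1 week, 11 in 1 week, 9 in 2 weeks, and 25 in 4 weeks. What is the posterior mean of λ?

7

Total count: 52 + 11 + 11 + 9 + 25 = 108.
Total exposure: 5 + 1 + 1 + 2 + 4 = 13 weeks.
Conjugate update: add total count to the shape and total exposure to the rate, giving Gamma(112, 16).
Posterior mean = α'/β' = 112/16 = 7.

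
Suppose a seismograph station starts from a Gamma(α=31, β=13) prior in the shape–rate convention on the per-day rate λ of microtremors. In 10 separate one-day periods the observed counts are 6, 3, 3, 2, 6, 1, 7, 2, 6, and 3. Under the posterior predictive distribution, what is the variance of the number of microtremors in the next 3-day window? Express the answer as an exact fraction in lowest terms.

5460/529

Total count: 6 + 3 + 3 + 2 + 6 + 1 + 7 + 2 + 6 + 3 = 39.
Total exposure: 10 days.
Posterior: α' = 31 + 39 = 70, β' = 13 + 10 = 23.
The posterior predictive for a window of length T is Negative Binomial with variance T·α'·(β'+T)/β'² = 3·70·26/529 = 5460/529.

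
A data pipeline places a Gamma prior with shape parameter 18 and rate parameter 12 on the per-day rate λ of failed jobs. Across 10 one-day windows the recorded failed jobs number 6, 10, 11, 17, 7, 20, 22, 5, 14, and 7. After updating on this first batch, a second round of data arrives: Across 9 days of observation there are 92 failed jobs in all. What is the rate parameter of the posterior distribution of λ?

Total count: 6 + 10 + 11 + 17 + 7 + 20 + 22 + 5 + 14 + 7 = 119.
Total exposure: 10 days.
After the first batch: Gamma(18 + 119, 12 + 10) = Gamma(137, 22).
Total count 92 over total exposure 9 days.
After the second batch: Gamma(137 + 92, 22 + 9) = Gamma(229, 31).

31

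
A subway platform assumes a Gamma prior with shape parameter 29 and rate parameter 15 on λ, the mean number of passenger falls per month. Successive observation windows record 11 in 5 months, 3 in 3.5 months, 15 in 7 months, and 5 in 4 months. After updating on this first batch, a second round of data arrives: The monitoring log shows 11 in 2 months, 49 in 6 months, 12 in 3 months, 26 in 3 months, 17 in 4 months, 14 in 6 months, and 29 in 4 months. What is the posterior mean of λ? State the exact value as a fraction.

Total count: 11 + 3 + 15 + 5 = 34.
Total exposure: 5 + 3.5 + 7 + 4 = 19.5 months.
After the first batch: Gamma(29 + 34, 15 + 19.5) = Gamma(63, 69/2).
Total count: 11 + 49 + 12 + 26 + 17 + 14 + 29 = 158.
Total exposure: 2 + 6 + 3 + 3 + 4 + 6 + 4 = 28 months.
After the second batch: Gamma(63 + 158, 69/2 + 28) = Gamma(221, 125/2).
Posterior mean = α'/β' = 221/(125/2) = 442/125.

442/125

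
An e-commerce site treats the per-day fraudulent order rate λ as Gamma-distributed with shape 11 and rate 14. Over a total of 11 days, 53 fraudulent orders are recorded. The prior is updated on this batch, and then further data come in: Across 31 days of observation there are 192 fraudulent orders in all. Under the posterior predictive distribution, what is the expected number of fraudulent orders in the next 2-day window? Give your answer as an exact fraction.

64/7

Total count 53 over total exposure 11 days.
After the first batch: Gamma(11 + 53, 14 + 11) = Gamma(64, 25).
Total count 192 over total exposure 31 days.
After the second batch: Gamma(64 + 192, 25 + 31) = Gamma(256, 56).
Predictive mean over a 2-day window = T·E[λ|data] = 2·256/56 = 64/7.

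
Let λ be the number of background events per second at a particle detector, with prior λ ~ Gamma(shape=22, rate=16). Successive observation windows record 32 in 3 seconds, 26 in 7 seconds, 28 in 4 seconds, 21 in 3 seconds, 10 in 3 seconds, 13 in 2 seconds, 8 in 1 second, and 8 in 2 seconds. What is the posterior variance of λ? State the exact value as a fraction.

168/1681

Total count: 32 + 26 + 28 + 21 + 10 + 13 + 8 + 8 = 146.
Total exposure: 3 + 7 + 4 + 3 + 3 + 2 + 1 + 2 = 25 seconds.
Posterior: α' = 22 + 146 = 168, β' = 16 + 25 = 41.
Posterior variance = α'/β'² = 168/1681.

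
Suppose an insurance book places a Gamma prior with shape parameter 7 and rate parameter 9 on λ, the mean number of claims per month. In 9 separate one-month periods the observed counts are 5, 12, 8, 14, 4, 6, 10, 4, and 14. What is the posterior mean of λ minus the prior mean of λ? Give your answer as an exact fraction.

Total count: 5 + 12 + 8 + 14 + 4 + 6 + 10 + 4 + 14 = 77.
Total exposure: 9 months.
Gamma(α, β) with Poisson data over total exposure Σt gives posterior Gamma(α+Σx, β+Σt) = Gamma(84, 18).
Posterior mean = 84/18 = 14/3; prior mean = 7/9 = 7/9. Difference = 14/3 − 7/9 = 35/9.

35/9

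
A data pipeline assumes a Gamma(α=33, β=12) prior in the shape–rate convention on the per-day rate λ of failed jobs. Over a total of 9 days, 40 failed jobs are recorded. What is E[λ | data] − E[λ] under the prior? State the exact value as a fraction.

61/84

Total count 40 over total exposure 9 days.
Posterior: α' = 33 + 40 = 73, β' = 12 + 9 = 21.
Posterior mean = 73/21 = 73/21; prior mean = 33/12 = 11/4. Difference = 73/21 − 11/4 = 61/84.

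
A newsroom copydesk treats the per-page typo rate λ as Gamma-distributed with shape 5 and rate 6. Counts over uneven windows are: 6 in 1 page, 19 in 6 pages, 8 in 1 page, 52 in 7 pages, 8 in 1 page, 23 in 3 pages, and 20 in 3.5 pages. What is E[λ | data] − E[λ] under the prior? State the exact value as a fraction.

469/114

Total count: 6 + 19 + 8 + 52 + 8 + 23 + 20 = 136.
Total exposure: 1 + 6 + 1 + 7 + 1 + 3 + 3.5 = 22.5 pages.
By Gamma–Poisson conjugacy, the posterior is Gamma(α + Σx, β + Σt) = Gamma(5 + 136, 6 + 22.5) = Gamma(141, 57/2).
Posterior mean = 141/(57/2) = 94/19; prior mean = 5/6 = 5/6. Difference = 94/19 − 5/6 = 469/114.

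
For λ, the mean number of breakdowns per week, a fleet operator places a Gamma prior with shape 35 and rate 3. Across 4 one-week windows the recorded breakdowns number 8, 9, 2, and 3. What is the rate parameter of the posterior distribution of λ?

Total count: 8 + 9 + 2 + 3 = 22.
Total exposure: 4 weeks.
Posterior: α' = 35 + 22 = 57, β' = 3 + 4 = 7.

7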